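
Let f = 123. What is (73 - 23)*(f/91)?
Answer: 6150/91 ≈ 67.582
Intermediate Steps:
(73 - 23)*(f/91) = (73 - 23)*(123/91) = 50*(123*(1/91)) = 50*(123/91) = 6150/91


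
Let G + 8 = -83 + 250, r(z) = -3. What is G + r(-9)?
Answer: 156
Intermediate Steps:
G = 159 (G = -8 + (-83 + 250) = -8 + 167 = 159)
G + r(-9) = 159 - 3 = 156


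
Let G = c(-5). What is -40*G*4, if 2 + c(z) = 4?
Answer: -320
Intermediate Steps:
c(z) = 2 (c(z) = -2 + 4 = 2)
G = 2
-40*G*4 = -80*4 = -40*8 = -320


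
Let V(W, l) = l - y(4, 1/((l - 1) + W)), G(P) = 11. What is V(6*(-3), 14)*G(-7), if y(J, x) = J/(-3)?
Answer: 506/3 ≈ 168.67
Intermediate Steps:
y(J, x) = -J/3 (y(J, x) = J*(-⅓) = -J/3)
V(W, l) = 4/3 + l (V(W, l) = l - (-1)*4/3 = l - 1*(-4/3) = l + 4/3 = 4/3 + l)
V(6*(-3), 14)*G(-7) = (4/3 + 14)*11 = (46/3)*11 = 506/3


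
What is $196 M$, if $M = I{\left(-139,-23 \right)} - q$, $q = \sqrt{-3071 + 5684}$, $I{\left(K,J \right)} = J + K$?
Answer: $-31752 - 196 \sqrt{2613} \approx -41771.0$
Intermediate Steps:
$q = \sqrt{2613} \approx 51.117$
$M = -162 - \sqrt{2613}$ ($M = \left(-23 - 139\right) - \sqrt{2613} = -162 - \sqrt{2613} \approx -213.12$)
$196 M = 196 \left(-162 - \sqrt{2613}\right) = -31752 - 196 \sqrt{2613}$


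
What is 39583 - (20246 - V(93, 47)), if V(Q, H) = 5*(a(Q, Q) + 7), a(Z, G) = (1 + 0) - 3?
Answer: 19362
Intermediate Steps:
a(Z, G) = -2 (a(Z, G) = 1 - 3 = -2)
V(Q, H) = 25 (V(Q, H) = 5*(-2 + 7) = 5*5 = 25)
39583 - (20246 - V(93, 47)) = 39583 - (20246 - 1*25) = 39583 - (20246 - 25) = 39583 - 1*20221 = 39583 - 20221 = 19362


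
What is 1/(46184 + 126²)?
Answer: 1/62060 ≈ 1.6113e-5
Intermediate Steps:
1/(46184 + 126²) = 1/(46184 + 15876) = 1/62060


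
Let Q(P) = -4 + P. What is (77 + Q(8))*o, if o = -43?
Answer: -3483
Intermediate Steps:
(77 + Q(8))*o = (77 + (-4 + 8))*(-43) = (77 + 4)*(-43) = 81*(-43) = -3483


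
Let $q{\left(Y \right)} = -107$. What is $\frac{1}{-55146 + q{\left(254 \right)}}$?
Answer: $- \frac{1}{55253} \approx -1.8099 \cdot 10^{-5}$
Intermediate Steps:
$\frac{1}{-55146 + q{\left(254 \right)}} = \frac{1}{-55146 - 107} = \frac{1}{-55253} = - \frac{1}{55253}$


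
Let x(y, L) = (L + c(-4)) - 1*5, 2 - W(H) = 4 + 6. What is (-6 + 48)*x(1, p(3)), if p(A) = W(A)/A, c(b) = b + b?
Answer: -658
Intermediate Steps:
c(b) = 2*b
W(H) = -8 (W(H) = 2 - (4 + 6) = 2 - 1*10 = 2 - 10 = -8)
p(A) = -8/A
x(y, L) = -13 + L (x(y, L) = (L + 2*(-4)) - 1*5 = (L - 8) - 5 = (-8 + L) - 5 = -13 + L)
(-6 + 48)*x(1, p(3)) = (-6 + 48)*(-13 - 8/3) = 42*(-13 - 8*⅓) = 42*(-13 - 8/3) = 42*(-47/3) = -658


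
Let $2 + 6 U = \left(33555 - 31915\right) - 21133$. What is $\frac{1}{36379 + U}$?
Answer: $\frac{6}{198779} \approx 3.0184 \cdot 10^{-5}$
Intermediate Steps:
$U = - \frac{19495}{6}$ ($U = - \frac{1}{3} + \frac{\left(33555 - 31915\right) - 21133}{6} = - \frac{1}{3} + \frac{1640 - 21133}{6} = - \frac{1}{3} + \frac{1}{6} \left(-19493\right) = - \frac{1}{3} - \frac{19493}{6} = - \frac{19495}{6} \approx -3249.2$)
$\frac{1}{36379 + U} = \frac{1}{36379 - \frac{19495}{6}} = \frac{1}{\frac{198779}{6}} = \frac{6}{198779}$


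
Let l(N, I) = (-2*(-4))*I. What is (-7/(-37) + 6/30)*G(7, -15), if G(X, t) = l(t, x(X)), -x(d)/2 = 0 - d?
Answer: 8064/185 ≈ 43.589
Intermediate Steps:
x(d) = 2*d (x(d) = -2*(0 - d) = -(-2)*d = 2*d)
l(N, I) = 8*I
G(X, t) = 16*X (G(X, t) = 8*(2*X) = 16*X)
(-7/(-37) + 6/30)*G(7, -15) = (-7/(-37) + 6/30)*(16*7) = (-7*(-1/37) + 6*(1/30))*112 = (7/37 + ⅕)*112 = (72/185)*112 = 8064/185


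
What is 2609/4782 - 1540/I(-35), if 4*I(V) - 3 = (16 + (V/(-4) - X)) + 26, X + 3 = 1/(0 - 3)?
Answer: -70339655/655134 ≈ -107.37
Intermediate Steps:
X = -10/3 (X = -3 + 1/(0 - 3) = -3 + 1/(-3) = -3 - 1/3 = -10/3 ≈ -3.3333)
I(V) = 145/12 - V/16 (I(V) = 3/4 + ((16 + (V/(-4) - 1*(-10/3))) + 26)/4 = 3/4 + ((16 + (V*(-1/4) + 10/3)) + 26)/4 = 3/4 + ((16 + (-V/4 + 10/3)) + 26)/4 = 3/4 + ((16 + (10/3 - V/4)) + 26)/4 = 3/4 + ((58/3 - V/4) + 26)/4 = 3/4 + (136/3 - V/4)/4 = 3/4 + (34/3 - V/16) = 145/12 - V/16)
2609/4782 - 1540/I(-35) = 2609/4782 - 1540/(145/12 - 1/16*(-35)) = 2609*(1/4782) - 1540/(145/12 + 35/16) = 2609/4782 - 1540/685/48 = 2609/4782 - 1540*48/685 = 2609/4782 - 14784/137 = -70339655/655134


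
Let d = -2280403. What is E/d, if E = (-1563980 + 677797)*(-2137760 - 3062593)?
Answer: -4608464422599/2280403 ≈ -2.0209e+6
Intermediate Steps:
E = 4608464422599 (E = -886183*(-5200353) = 4608464422599)
E/d = 4608464422599/(-2280403) = 4608464422599*(-1/2280403) = -4608464422599/2280403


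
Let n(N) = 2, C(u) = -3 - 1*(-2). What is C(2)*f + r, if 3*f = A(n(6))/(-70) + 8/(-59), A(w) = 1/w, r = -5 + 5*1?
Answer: 393/8260 ≈ 0.047579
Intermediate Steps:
C(u) = -1 (C(u) = -3 + 2 = -1)
r = 0 (r = -5 + 5 = 0)
f = -393/8260 (f = (1/(2*(-70)) + 8/(-59))/3 = ((½)*(-1/70) + 8*(-1/59))/3 = (-1/140 - 8/59)/3 = (⅓)*(-1179/8260) = -393/8260 ≈ -0.047579)
C(2)*f + r = -1*(-393/8260) + 0 = 393/8260 + 0 = 393/8260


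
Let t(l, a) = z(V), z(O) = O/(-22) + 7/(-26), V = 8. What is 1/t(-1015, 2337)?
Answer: -286/181 ≈ -1.5801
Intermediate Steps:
z(O) = -7/26 - O/22 (z(O) = O*(-1/22) + 7*(-1/26) = -O/22 - 7/26 = -7/26 - O/22)
t(l, a) = -181/286 (t(l, a) = -7/26 - 1/22*8 = -7/26 - 4/11 = -181/286)
1/t(-1015, 2337) = 1/(-181/286) = -286/181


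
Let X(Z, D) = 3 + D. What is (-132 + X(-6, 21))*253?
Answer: -27324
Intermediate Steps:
(-132 + X(-6, 21))*253 = (-132 + (3 + 21))*253 = (-132 + 24)*253 = -108*253 = -27324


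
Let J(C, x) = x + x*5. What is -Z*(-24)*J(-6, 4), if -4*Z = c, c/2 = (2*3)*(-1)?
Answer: 1728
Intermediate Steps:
J(C, x) = 6*x (J(C, x) = x + 5*x = 6*x)
c = -12 (c = 2*((2*3)*(-1)) = 2*(6*(-1)) = 2*(-6) = -12)
Z = 3 (Z = -1/4*(-12) = 3)
-Z*(-24)*J(-6, 4) = -3*(-24)*6*4 = -(-72)*24 = -1*(-1728) = 1728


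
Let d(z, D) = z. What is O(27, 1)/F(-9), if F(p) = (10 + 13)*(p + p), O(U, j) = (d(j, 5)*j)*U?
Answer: -3/46 ≈ -0.065217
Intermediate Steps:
O(U, j) = U*j² (O(U, j) = (j*j)*U = j²*U = U*j²)
F(p) = 46*p (F(p) = 23*(2*p) = 46*p)
O(27, 1)/F(-9) = (27*1²)/((46*(-9))) = (27*1)/(-414) = 27*(-1/414) = -3/46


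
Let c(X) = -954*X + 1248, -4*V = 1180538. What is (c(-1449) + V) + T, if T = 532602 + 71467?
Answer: 3385057/2 ≈ 1.6925e+6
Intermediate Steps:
V = -590269/2 (V = -¼*1180538 = -590269/2 ≈ -2.9513e+5)
T = 604069
c(X) = 1248 - 954*X
(c(-1449) + V) + T = ((1248 - 954*(-1449)) - 590269/2) + 604069 = ((1248 + 1382346) - 590269/2) + 604069 = (1383594 - 590269/2) + 604069 = 2176919/2 + 604069 = 3385057/2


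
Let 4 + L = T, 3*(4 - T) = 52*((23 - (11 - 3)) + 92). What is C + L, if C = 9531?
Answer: 23029/3 ≈ 7676.3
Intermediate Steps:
T = -5552/3 (T = 4 - 52*((23 - (11 - 3)) + 92)/3 = 4 - 52*((23 - 1*8) + 92)/3 = 4 - 52*((23 - 8) + 92)/3 = 4 - 52*(15 + 92)/3 = 4 - 52*107/3 = 4 - 1/3*5564 = 4 - 5564/3 = -5552/3 ≈ -1850.7)
L = -5564/3 (L = -4 - 5552/3 = -5564/3 ≈ -1854.7)
C + L = 9531 - 5564/3 = 23029/3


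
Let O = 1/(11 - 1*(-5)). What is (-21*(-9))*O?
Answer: 189/16 ≈ 11.813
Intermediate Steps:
O = 1/16 (O = 1/(11 + 5) = 1/16 ≈ 0.062500)
(-21*(-9))*O = -21*(-9)*(1/16) = 189*(1/16) = 189/16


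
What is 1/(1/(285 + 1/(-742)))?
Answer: 211469/742 ≈ 285.00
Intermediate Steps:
1/(1/(285 + 1/(-742))) = 1/(1/(285 - 1/742)) = 1/(1/(211469/742)) = 1/(742/211469) = 211469/742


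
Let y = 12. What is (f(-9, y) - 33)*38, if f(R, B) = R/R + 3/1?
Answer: -1102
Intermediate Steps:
f(R, B) = 4 (f(R, B) = 1 + 3*1 = 1 + 3 = 4)
(f(-9, y) - 33)*38 = (4 - 33)*38 = -29*38 = -1102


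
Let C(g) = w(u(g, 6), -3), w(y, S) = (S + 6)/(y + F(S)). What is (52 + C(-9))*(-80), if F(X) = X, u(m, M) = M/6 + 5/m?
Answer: -93520/23 ≈ -4066.1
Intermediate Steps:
u(m, M) = 5/m + M/6 (u(m, M) = M*(⅙) + 5/m = M/6 + 5/m = 5/m + M/6)
w(y, S) = (6 + S)/(S + y) (w(y, S) = (S + 6)/(y + S) = (6 + S)/(S + y))
C(g) = 3/(-2 + 5/g) (C(g) = (6 - 3)/(-3 + (5/g + (⅙)*6)) = 3/(-3 + (5/g + 1)) = 3/(-3 + (1 + 5/g)) = 3/(-2 + 5/g))
(52 + C(-9))*(-80) = (52 - 3*(-9)/(-5 + 2*(-9)))*(-80) = (52 - 3*(-9)/(-5 - 18))*(-80) = (52 - 3*(-9)/(-23))*(-80) = (52 - 3*(-9)*(-1/23))*(-80) = (52 - 27/23)*(-80) = (1169/23)*(-80) = -93520/23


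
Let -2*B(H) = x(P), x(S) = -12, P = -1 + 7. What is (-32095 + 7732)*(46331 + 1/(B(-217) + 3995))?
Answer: -4516177398516/4001 ≈ -1.1288e+9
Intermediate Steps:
P = 6
B(H) = 6 (B(H) = -1/2*(-12) = 6)
(-32095 + 7732)*(46331 + 1/(B(-217) + 3995)) = (-32095 + 7732)*(46331 + 1/(6 + 3995)) = -24363*(46331 + 1/4001) = -24363*185370332/4001 = -4516177398516/4001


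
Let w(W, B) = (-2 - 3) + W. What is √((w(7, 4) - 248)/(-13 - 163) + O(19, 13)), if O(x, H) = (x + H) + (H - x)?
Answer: √53042/44 ≈ 5.2343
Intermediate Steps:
O(x, H) = 2*H (O(x, H) = (H + x) + (H - x) = 2*H)
w(W, B) = -5 + W
√((w(7, 4) - 248)/(-13 - 163) + O(19, 13)) = √(((-5 + 7) - 248)/(-13 - 163) + 2*13) = √((2 - 248)/(-176) + 26) = √(-246*(-1/176) + 26) = √(123/88 + 26) = √(2411/88) = √53042/44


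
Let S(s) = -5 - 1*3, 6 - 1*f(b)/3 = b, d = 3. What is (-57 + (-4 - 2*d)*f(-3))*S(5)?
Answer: 2616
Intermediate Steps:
f(b) = 18 - 3*b
S(s) = -8 (S(s) = -5 - 3 = -8)
(-57 + (-4 - 2*d)*f(-3))*S(5) = (-57 + (-4 - 2*3)*(18 - 3*(-3)))*(-8) = (-57 + (-4 - 6)*(18 + 9))*(-8) = (-57 - 10*27)*(-8) = (-57 - 270)*(-8) = -327*(-8) = 2616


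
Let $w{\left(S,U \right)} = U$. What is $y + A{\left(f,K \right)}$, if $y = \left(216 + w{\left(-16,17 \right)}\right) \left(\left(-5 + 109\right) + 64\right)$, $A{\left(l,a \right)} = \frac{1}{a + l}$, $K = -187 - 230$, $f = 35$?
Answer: $\frac{14953007}{382} \approx 39144.0$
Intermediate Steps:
$K = -417$ ($K = -187 - 230 = -417$)
$y = 39144$ ($y = \left(216 + 17\right) \left(\left(-5 + 109\right) + 64\right) = 233 \left(104 + 64\right) = 233 \cdot 168 = 39144$)
$y + A{\left(f,K \right)} = 39144 + \frac{1}{-417 + 35} = 39144 + \frac{1}{-382} = 39144 - \frac{1}{382} = \frac{14953007}{382}$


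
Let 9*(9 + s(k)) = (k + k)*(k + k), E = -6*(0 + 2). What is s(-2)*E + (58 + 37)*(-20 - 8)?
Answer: -7720/3 ≈ -2573.3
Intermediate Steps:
E = -12 (E = -6*2 = -12)
s(k) = -9 + 4*k²/9 (s(k) = -9 + ((k + k)*(k + k))/9 = -9 + ((2*k)*(2*k))/9 = -9 + (4*k²)/9 = -9 + 4*k²/9)
s(-2)*E + (58 + 37)*(-20 - 8) = (-9 + (4/9)*(-2)²)*(-12) + (58 + 37)*(-20 - 8) = (-9 + (4/9)*4)*(-12) + 95*(-28) = (-9 + 16/9)*(-12) - 2660 = -65/9*(-12) - 2660 = 260/3 - 2660 = -7720/3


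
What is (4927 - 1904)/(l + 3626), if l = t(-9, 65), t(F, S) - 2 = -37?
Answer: 3023/3591 ≈ 0.84183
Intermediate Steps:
t(F, S) = -35 (t(F, S) = 2 - 37 = -35)
l = -35
(4927 - 1904)/(l + 3626) = (4927 - 1904)/(-35 + 3626) = 3023/3591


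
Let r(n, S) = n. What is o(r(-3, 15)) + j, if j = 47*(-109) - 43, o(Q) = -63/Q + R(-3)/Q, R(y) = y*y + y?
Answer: -5147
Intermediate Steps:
R(y) = y + y**2 (R(y) = y**2 + y = y + y**2)
o(Q) = -57/Q (o(Q) = -63/Q + (-3*(1 - 3))/Q = -63/Q + (-3*(-2))/Q = -63/Q + 6/Q = -57/Q)
j = -5166 (j = -5123 - 43 = -5166)
o(r(-3, 15)) + j = -57/(-3) - 5166 = -57*(-1/3) - 5166 = 19 - 5166 = -5147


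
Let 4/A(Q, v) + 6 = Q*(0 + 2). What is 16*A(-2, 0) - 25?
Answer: -157/5 ≈ -31.400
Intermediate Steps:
A(Q, v) = 4/(-6 + 2*Q) (A(Q, v) = 4/(-6 + Q*(0 + 2)) = 4/(-6 + Q*2) = 4/(-6 + 2*Q))
16*A(-2, 0) - 25 = 16*(2/(-3 - 2)) - 25 = 16*(2/(-5)) - 25 = 16*(2*(-⅕)) - 25 = 16*(-⅖) - 25 = -32/5 - 25 = -157/5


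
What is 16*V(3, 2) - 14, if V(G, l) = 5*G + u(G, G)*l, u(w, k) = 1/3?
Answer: 710/3 ≈ 236.67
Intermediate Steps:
u(w, k) = 1/3
V(G, l) = 5*G + l/3
16*V(3, 2) - 14 = 16*(5*3 + (1/3)*2) - 14 = 16*(15 + 2/3) - 14 = 16*(47/3) - 14 = 752/3 - 14 = 710/3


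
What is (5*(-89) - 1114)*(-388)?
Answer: 604892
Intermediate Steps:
(5*(-89) - 1114)*(-388) = (-445 - 1114)*(-388) = -1559*(-388) = 604892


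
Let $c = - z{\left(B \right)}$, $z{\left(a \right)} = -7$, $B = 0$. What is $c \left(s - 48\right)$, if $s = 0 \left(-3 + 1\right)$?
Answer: $-336$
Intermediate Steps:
$c = 7$ ($c = \left(-1\right) \left(-7\right) = 7$)
$s = 0$ ($s = 0 \left(-2\right) = 0$)
$c \left(s - 48\right) = 7 \left(0 - 48\right) = 7 \left(-48\right) = -336$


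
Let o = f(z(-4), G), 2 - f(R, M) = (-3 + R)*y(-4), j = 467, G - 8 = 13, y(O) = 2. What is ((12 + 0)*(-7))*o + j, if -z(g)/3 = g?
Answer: 1811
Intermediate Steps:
z(g) = -3*g
G = 21 (G = 8 + 13 = 21)
f(R, M) = 8 - 2*R (f(R, M) = 2 - (-3 + R)*2 = 2 - (-6 + 2*R) = 2 + (6 - 2*R) = 8 - 2*R)
o = -16 (o = 8 - (-6)*(-4) = 8 - 2*12 = 8 - 24 = -16)
((12 + 0)*(-7))*o + j = ((12 + 0)*(-7))*(-16) + 467 = (12*(-7))*(-16) + 467 = -84*(-16) + 467 = 1344 + 467 = 1811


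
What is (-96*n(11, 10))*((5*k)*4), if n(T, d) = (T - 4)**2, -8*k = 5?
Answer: 58800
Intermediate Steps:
k = -5/8 (k = -1/8*5 = -5/8 ≈ -0.62500)
n(T, d) = (-4 + T)**2
(-96*n(11, 10))*((5*k)*4) = (-96*(-4 + 11)**2)*((5*(-5/8))*4) = (-96*7**2)*(-25/8*4) = -96*49*(-25/2) = -4704*(-25/2) = 58800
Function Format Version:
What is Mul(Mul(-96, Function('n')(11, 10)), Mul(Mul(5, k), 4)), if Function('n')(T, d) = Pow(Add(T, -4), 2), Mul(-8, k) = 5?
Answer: 58800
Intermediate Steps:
k = Rational(-5, 8) (k = Mul(Rational(-1, 8), 5) = Rational(-5, 8) ≈ -0.62500)
Function('n')(T, d) = Pow(Add(-4, T), 2)
Mul(Mul(-96, Function('n')(11, 10)), Mul(Mul(5, k), 4)) = Mul(Mul(-96, Pow(Add(-4, 11), 2)), Mul(Mul(5, Rational(-5, 8)), 4)) = Mul(Mul(-96, Pow(7, 2)), Mul(Rational(-25, 8), 4)) = Mul(Mul(-96, 49), Rational(-25, 2)) = Mul(-4704, Rational(-25, 2)) = 58800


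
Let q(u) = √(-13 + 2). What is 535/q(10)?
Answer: -535*I*√11/11 ≈ -161.31*I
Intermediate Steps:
q(u) = I*√11 (q(u) = √(-11) = I*√11)
535/q(10) = 535/((I*√11)) = 535*(-I*√11/11) = -535*I*√11/11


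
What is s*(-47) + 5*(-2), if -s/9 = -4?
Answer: -1702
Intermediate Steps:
s = 36 (s = -9*(-4) = 36)
s*(-47) + 5*(-2) = 36*(-47) + 5*(-2) = -1692 - 10 = -1702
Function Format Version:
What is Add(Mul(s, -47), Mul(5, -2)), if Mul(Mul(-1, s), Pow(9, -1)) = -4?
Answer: -1702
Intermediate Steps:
s = 36 (s = Mul(-9, -4) = 36)
Add(Mul(s, -47), Mul(5, -2)) = Add(Mul(36, -47), Mul(5, -2)) = Add(-1692, -10) = -1702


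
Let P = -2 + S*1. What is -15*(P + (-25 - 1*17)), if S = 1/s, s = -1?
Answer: 675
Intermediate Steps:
S = -1 (S = 1/(-1) = -1)
P = -3 (P = -2 - 1*1 = -2 - 1 = -3)
-15*(P + (-25 - 1*17)) = -15*(-3 + (-25 - 1*17)) = -15*(-3 + (-25 - 17)) = -15*(-3 - 42) = -15*(-45) = 675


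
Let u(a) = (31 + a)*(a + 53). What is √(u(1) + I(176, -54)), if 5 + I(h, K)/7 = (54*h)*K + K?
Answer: I*√3591197 ≈ 1895.0*I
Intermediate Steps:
u(a) = (31 + a)*(53 + a)
I(h, K) = -35 + 7*K + 378*K*h (I(h, K) = -35 + 7*((54*h)*K + K) = -35 + 7*(54*K*h + K) = -35 + 7*(K + 54*K*h) = -35 + (7*K + 378*K*h) = -35 + 7*K + 378*K*h)
√(u(1) + I(176, -54)) = √((1643 + 1² + 84*1) + (-35 + 7*(-54) + 378*(-54)*176)) = √((1643 + 1 + 84) + (-35 - 378 - 3592512)) = √(1728 - 3592925) = √(-3591197) = I*√3591197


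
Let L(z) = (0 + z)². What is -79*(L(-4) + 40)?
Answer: -4424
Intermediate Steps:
L(z) = z²
-79*(L(-4) + 40) = -79*((-4)² + 40) = -79*(16 + 40) = -79*56 = -4424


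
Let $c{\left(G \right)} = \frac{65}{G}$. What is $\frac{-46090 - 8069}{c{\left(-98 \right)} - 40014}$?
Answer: $\frac{5307582}{3921437} \approx 1.3535$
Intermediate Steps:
$\frac{-46090 - 8069}{c{\left(-98 \right)} - 40014} = \frac{-46090 - 8069}{\frac{65}{-98} - 40014} = - \frac{54159}{65 \left(- \frac{1}{98}\right) - 40014} = - \frac{54159}{- \frac{65}{98} - 40014} = - \frac{54159}{- \frac{3921437}{98}} = \left(-54159\right) \left(- \frac{98}{3921437}\right) = \frac{5307582}{3921437}$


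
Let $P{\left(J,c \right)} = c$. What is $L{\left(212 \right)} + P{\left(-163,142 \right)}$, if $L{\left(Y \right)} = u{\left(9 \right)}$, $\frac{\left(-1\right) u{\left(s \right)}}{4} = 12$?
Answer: $94$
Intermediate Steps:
$u{\left(s \right)} = -48$ ($u{\left(s \right)} = \left(-4\right) 12 = -48$)
$L{\left(Y \right)} = -48$
$L{\left(212 \right)} + P{\left(-163,142 \right)} = -48 + 142 = 94$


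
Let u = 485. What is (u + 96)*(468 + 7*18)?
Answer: 345114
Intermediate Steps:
(u + 96)*(468 + 7*18) = (485 + 96)*(468 + 7*18) = 581*(468 + 126) = 581*594 = 345114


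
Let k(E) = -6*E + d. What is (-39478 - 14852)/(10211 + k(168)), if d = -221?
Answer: -9055/1497 ≈ -6.0488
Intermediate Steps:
k(E) = -221 - 6*E (k(E) = -6*E - 221 = -221 - 6*E)
(-39478 - 14852)/(10211 + k(168)) = (-39478 - 14852)/(10211 + (-221 - 6*168)) = -54330/(10211 + (-221 - 1008)) = -54330/(10211 - 1229) = -54330/8982 = -54330*1/8982 = -9055/1497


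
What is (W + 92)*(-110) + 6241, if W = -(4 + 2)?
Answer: -3219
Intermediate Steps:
W = -6 (W = -1*6 = -6)
(W + 92)*(-110) + 6241 = (-6 + 92)*(-110) + 6241 = 86*(-110) + 6241 = -9460 + 6241 = -3219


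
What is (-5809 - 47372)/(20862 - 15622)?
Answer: -53181/5240 ≈ -10.149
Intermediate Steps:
(-5809 - 47372)/(20862 - 15622) = -53181/5240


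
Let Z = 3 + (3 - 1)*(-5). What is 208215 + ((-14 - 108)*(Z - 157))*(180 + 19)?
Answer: 4189807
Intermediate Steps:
Z = -7 (Z = 3 + 2*(-5) = 3 - 10 = -7)
208215 + ((-14 - 108)*(Z - 157))*(180 + 19) = 208215 + ((-14 - 108)*(-7 - 157))*(180 + 19) = 208215 - 122*(-164)*199 = 208215 + 20008*199 = 208215 + 3981592 = 4189807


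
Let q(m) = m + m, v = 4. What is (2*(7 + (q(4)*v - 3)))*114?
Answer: 8208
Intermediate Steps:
q(m) = 2*m
(2*(7 + (q(4)*v - 3)))*114 = (2*(7 + ((2*4)*4 - 3)))*114 = (2*(7 + (8*4 - 3)))*114 = (2*(7 + (32 - 3)))*114 = (2*(7 + 29))*114 = (2*36)*114 = 72*114 = 8208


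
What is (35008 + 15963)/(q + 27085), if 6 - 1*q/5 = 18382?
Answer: -50971/64795 ≈ -0.78665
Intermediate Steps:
q = -91880 (q = 30 - 5*18382 = 30 - 91910 = -91880)
(35008 + 15963)/(q + 27085) = (35008 + 15963)/(-91880 + 27085) = 50971/(-64795) = 50971*(-1/64795) = -50971/64795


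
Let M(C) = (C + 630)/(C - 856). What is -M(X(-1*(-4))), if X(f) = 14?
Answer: 322/421 ≈ 0.76485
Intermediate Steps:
M(C) = (630 + C)/(-856 + C)
-M(X(-1*(-4))) = -(630 + 14)/(-856 + 14) = -644/(-842) = -(-1)*644/842 = -1*(-322/421) = 322/421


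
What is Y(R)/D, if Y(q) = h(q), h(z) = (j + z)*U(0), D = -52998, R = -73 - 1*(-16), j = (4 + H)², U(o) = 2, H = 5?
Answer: -8/8833 ≈ -0.00090569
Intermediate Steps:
j = 81 (j = (4 + 5)² = 9² = 81)
R = -57 (R = -73 + 16 = -57)
h(z) = 162 + 2*z (h(z) = (81 + z)*2 = 162 + 2*z)
Y(q) = 162 + 2*q
Y(R)/D = (162 + 2*(-57))/(-52998) = (162 - 114)*(-1/52998) = 48*(-1/52998) = -8/8833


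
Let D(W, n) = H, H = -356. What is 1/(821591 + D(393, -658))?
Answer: 1/821235 ≈ 1.2177e-6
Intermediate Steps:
D(W, n) = -356
1/(821591 + D(393, -658)) = 1/(821591 - 356) = 1/821235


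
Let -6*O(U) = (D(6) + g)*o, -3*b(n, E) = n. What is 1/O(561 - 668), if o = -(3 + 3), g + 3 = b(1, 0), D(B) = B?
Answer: 3/8 ≈ 0.37500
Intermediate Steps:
b(n, E) = -n/3
g = -10/3 (g = -3 - ⅓*1 = -3 - ⅓ = -10/3 ≈ -3.3333)
o = -6 (o = -1*6 = -6)
O(U) = 8/3 (O(U) = -(6 - 10/3)*(-6)/6 = -4*(-6)/9 = -⅙*(-16) = 8/3)
1/O(561 - 668) = 1/(8/3) = 3/8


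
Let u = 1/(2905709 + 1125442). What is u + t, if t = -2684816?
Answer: -10822898703215/4031151 ≈ -2.6848e+6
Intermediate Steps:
u = 1/4031151 ≈ 2.4807e-7
u + t = 1/4031151 - 2684816 = -10822898703215/4031151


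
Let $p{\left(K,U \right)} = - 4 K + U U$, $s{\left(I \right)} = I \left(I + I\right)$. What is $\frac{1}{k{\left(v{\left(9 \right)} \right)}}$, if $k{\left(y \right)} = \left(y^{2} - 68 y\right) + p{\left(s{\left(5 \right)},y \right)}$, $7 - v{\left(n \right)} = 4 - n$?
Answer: $- \frac{1}{728} \approx -0.0013736$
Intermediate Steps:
$s{\left(I \right)} = 2 I^{2}$ ($s{\left(I \right)} = I 2 I = 2 I^{2}$)
$p{\left(K,U \right)} = U^{2} - 4 K$ ($p{\left(K,U \right)} = - 4 K + U^{2} = U^{2} - 4 K$)
$v{\left(n \right)} = 3 + n$ ($v{\left(n \right)} = 7 - \left(4 - n\right) = 7 + \left(-4 + n\right) = 3 + n$)
$k{\left(y \right)} = -200 - 68 y + 2 y^{2}$ ($k{\left(y \right)} = \left(y^{2} - 68 y\right) + \left(y^{2} - 4 \cdot 2 \cdot 5^{2}\right) = \left(y^{2} - 68 y\right) + \left(y^{2} - 4 \cdot 2 \cdot 25\right) = \left(y^{2} - 68 y\right) + \left(y^{2} - 200\right) = \left(y^{2} - 68 y\right) + \left(-200 + y^{2}\right) = -200 - 68 y + 2 y^{2}$)
$\frac{1}{k{\left(v{\left(9 \right)} \right)}} = \frac{1}{-200 - 68 \left(3 + 9\right) + 2 \left(3 + 9\right)^{2}} = \frac{1}{-200 - 816 + 2 \cdot 12^{2}} = \frac{1}{-200 - 816 + 2 \cdot 144} = \frac{1}{-200 - 816 + 288} = \frac{1}{-728} = - \frac{1}{728}$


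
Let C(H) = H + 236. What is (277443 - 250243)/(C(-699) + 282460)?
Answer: 27200/281997 ≈ 0.096455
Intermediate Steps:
C(H) = 236 + H
(277443 - 250243)/(C(-699) + 282460) = (277443 - 250243)/((236 - 699) + 282460) = 27200/(-463 + 282460) = 27200/281997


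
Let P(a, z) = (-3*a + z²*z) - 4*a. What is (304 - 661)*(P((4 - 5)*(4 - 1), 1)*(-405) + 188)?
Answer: 3113754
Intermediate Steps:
P(a, z) = z³ - 7*a (P(a, z) = (-3*a + z³) - 4*a = (z³ - 3*a) - 4*a = z³ - 7*a)
(304 - 661)*(P((4 - 5)*(4 - 1), 1)*(-405) + 188) = (304 - 661)*((1³ - 7*(4 - 5)*(4 - 1))*(-405) + 188) = -357*((1 - (-7)*3)*(-405) + 188) = -357*((1 - 7*(-3))*(-405) + 188) = -357*((1 + 21)*(-405) + 188) = -357*(22*(-405) + 188) = -357*(-8910 + 188) = -357*(-8722) = 3113754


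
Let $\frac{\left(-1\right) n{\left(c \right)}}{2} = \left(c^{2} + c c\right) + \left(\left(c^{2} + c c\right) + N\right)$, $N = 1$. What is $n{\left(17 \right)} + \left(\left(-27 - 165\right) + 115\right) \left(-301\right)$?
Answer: $20863$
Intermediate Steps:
$n{\left(c \right)} = -2 - 8 c^{2}$ ($n{\left(c \right)} = - 2 \left(\left(c^{2} + c c\right) + \left(\left(c^{2} + c c\right) + 1\right)\right) = - 2 \left(\left(c^{2} + c^{2}\right) + \left(\left(c^{2} + c^{2}\right) + 1\right)\right) = - 2 \left(2 c^{2} + \left(2 c^{2} + 1\right)\right) = - 2 \left(2 c^{2} + \left(1 + 2 c^{2}\right)\right) = - 2 \left(1 + 4 c^{2}\right) = -2 - 8 c^{2}$)
$n{\left(17 \right)} + \left(\left(-27 - 165\right) + 115\right) \left(-301\right) = \left(-2 - 8 \cdot 17^{2}\right) + \left(\left(-27 - 165\right) + 115\right) \left(-301\right) = \left(-2 - 2312\right) + \left(-192 + 115\right) \left(-301\right) = \left(-2 - 2312\right) - -23177 = -2314 + 23177 = 20863$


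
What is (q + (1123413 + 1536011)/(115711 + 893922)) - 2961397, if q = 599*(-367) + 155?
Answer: -3211715636051/1009633 ≈ -3.1811e+6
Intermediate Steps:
q = -219678 (q = -219833 + 155 = -219678)
(q + (1123413 + 1536011)/(115711 + 893922)) - 2961397 = (-219678 + (1123413 + 1536011)/(115711 + 893922)) - 2961397 = (-219678 + 2659424/1009633) - 2961397 = -221791498750/1009633 - 2961397 = -3211715636051/1009633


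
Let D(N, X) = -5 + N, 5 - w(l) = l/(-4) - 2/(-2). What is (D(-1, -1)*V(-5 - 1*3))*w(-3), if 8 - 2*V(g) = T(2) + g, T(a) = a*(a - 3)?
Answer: -351/2 ≈ -175.50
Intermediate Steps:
T(a) = a*(-3 + a)
w(l) = 4 + l/4 (w(l) = 5 - (l/(-4) - 2/(-2)) = 5 - (l*(-¼) - 2*(-½)) = 5 - (-l/4 + 1) = 5 - (1 - l/4) = 5 + (-1 + l/4) = 4 + l/4)
V(g) = 5 - g/2 (V(g) = 4 - (2*(-3 + 2) + g)/2 = 4 - (2*(-1) + g)/2 = 4 - (-2 + g)/2 = 4 + (1 - g/2) = 5 - g/2)
(D(-1, -1)*V(-5 - 1*3))*w(-3) = ((-5 - 1)*(5 - (-5 - 1*3)/2))*(4 + (¼)*(-3)) = (-6*(5 - (-5 - 3)/2))*(4 - ¾) = -6*(5 - ½*(-8))*(13/4) = -6*(5 + 4)*(13/4) = -6*9*(13/4) = -54*13/4 = -351/2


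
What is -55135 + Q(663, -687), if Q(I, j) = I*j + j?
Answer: -511303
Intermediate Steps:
Q(I, j) = j + I*j
-55135 + Q(663, -687) = -55135 - 687*(1 + 663) = -55135 - 687*664 = -55135 - 456168 = -511303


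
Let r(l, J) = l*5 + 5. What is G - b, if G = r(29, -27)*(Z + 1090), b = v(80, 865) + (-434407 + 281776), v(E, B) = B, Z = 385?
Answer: 373016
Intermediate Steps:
r(l, J) = 5 + 5*l (r(l, J) = 5*l + 5 = 5 + 5*l)
b = -151766 (b = 865 + (-434407 + 281776) = 865 - 152631 = -151766)
G = 221250 (G = (5 + 5*29)*(385 + 1090) = (5 + 145)*1475 = 150*1475 = 221250)
G - b = 221250 - 1*(-151766) = 221250 + 151766 = 373016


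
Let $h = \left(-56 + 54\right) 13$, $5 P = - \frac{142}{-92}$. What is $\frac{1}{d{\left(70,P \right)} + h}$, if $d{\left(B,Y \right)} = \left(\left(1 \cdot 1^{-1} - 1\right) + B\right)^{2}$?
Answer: $\frac{1}{4874} \approx 0.00020517$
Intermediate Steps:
$P = \frac{71}{230}$ ($P = \frac{\left(-142\right) \frac{1}{-92}}{5} = \frac{\left(-142\right) \left(- \frac{1}{92}\right)}{5} = \frac{1}{5} \cdot \frac{71}{46} = \frac{71}{230} \approx 0.3087$)
$d{\left(B,Y \right)} = B^{2}$ ($d{\left(B,Y \right)} = \left(\left(1 \cdot 1 - 1\right) + B\right)^{2} = \left(\left(1 - 1\right) + B\right)^{2} = \left(0 + B\right)^{2} = B^{2}$)
$h = -26$ ($h = \left(-2\right) 13 = -26$)
$\frac{1}{d{\left(70,P \right)} + h} = \frac{1}{70^{2} - 26} = \frac{1}{4900 - 26} = \frac{1}{4874}$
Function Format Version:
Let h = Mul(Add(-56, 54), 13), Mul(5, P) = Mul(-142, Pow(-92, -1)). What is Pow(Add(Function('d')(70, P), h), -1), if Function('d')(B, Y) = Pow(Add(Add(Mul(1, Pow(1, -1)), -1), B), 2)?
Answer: Rational(1, 4874) ≈ 0.00020517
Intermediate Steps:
P = Rational(71, 230) (P = Mul(Rational(1, 5), Mul(-142, Pow(-92, -1))) = Mul(Rational(1, 5), Mul(-142, Rational(-1, 92))) = Mul(Rational(1, 5), Rational(71, 46)) = Rational(71, 230) ≈ 0.30870)
Function('d')(B, Y) = Pow(B, 2) (Function('d')(B, Y) = Pow(Add(Add(Mul(1, 1), -1), B), 2) = Pow(Add(Add(1, -1), B), 2) = Pow(Add(0, B), 2) = Pow(B, 2))
h = -26 (h = Mul(-2, 13) = -26)
Pow(Add(Function('d')(70, P), h), -1) = Pow(Add(Pow(70, 2), -26), -1) = Pow(Add(4900, -26), -1) = Pow(4874, -1) = Rational(1, 4874)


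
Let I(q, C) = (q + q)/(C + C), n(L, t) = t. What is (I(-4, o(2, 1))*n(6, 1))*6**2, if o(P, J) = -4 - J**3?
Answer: 144/5 ≈ 28.800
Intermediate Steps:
I(q, C) = q/C (I(q, C) = (2*q)/((2*C)) = (2*q)*(1/(2*C)) = q/C)
(I(-4, o(2, 1))*n(6, 1))*6**2 = (-4/(-4 - 1*1**3)*1)*6**2 = (-4/(-4 - 1*1)*1)*36 = (-4/(-4 - 1)*1)*36 = (-4/(-5)*1)*36 = (-4*(-1/5)*1)*36 = ((4/5)*1)*36 = (4/5)*36 = 144/5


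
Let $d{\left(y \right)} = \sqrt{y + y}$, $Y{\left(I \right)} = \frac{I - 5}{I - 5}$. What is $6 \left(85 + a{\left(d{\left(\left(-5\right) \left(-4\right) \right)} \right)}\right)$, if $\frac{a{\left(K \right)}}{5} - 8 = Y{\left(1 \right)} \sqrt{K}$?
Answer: $750 + 30 \cdot 2^{\frac{3}{4}} \sqrt[4]{5} \approx 825.45$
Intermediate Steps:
$Y{\left(I \right)} = 1$ ($Y{\left(I \right)} = \frac{-5 + I}{-5 + I} = 1$)
$d{\left(y \right)} = \sqrt{2} \sqrt{y}$ ($d{\left(y \right)} = \sqrt{2 y} = \sqrt{2} \sqrt{y}$)
$a{\left(K \right)} = 40 + 5 \sqrt{K}$ ($a{\left(K \right)} = 40 + 5 \cdot 1 \sqrt{K} = 40 + 5 \sqrt{K}$)
$6 \left(85 + a{\left(d{\left(\left(-5\right) \left(-4\right) \right)} \right)}\right) = 6 \left(85 + \left(40 + 5 \sqrt{\sqrt{2} \sqrt{\left(-5\right) \left(-4\right)}}\right)\right) = 6 \left(85 + \left(40 + 5 \sqrt{\sqrt{2} \sqrt{20}}\right)\right) = 6 \left(85 + \left(40 + 5 \sqrt{\sqrt{2} \cdot 2 \sqrt{5}}\right)\right) = 6 \left(85 + \left(40 + 5 \sqrt{2 \sqrt{10}}\right)\right) = 6 \left(85 + \left(40 + 5 \cdot 2^{\frac{3}{4}} \sqrt[4]{5}\right)\right) = 6 \left(125 + 5 \cdot 2^{\frac{3}{4}} \sqrt[4]{5}\right) = 750 + 30 \cdot 2^{\frac{3}{4}} \sqrt[4]{5}$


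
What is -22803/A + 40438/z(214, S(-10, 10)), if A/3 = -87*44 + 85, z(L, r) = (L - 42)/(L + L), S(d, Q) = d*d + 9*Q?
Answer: 16195786281/160949 ≈ 1.0063e+5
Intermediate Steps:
S(d, Q) = d² + 9*Q
z(L, r) = (-42 + L)/(2*L) (z(L, r) = (-42 + L)/((2*L)) = (-42 + L)*(1/(2*L)) = (-42 + L)/(2*L))
A = -11229 (A = 3*(-87*44 + 85) = 3*(-3828 + 85) = 3*(-3743) = -11229)
-22803/A + 40438/z(214, S(-10, 10)) = -22803/(-11229) + 40438/(((½)*(-42 + 214)/214)) = -22803*(-1/11229) + 40438/(((½)*(1/214)*172)) = 7601/3743 + 40438/(43/107) = 7601/3743 + 40438*(107/43) = 7601/3743 + 4326866/43 = 16195786281/160949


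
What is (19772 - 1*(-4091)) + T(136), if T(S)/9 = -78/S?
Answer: 1622333/68 ≈ 23858.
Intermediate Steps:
T(S) = -702/S (T(S) = 9*(-78/S) = -702/S)
(19772 - 1*(-4091)) + T(136) = (19772 - 1*(-4091)) - 702/136 = (19772 + 4091) - 702*1/136 = 23863 - 351/68 = 1622333/68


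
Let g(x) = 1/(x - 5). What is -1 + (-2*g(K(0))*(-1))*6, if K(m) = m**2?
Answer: -17/5 ≈ -3.4000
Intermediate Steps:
g(x) = 1/(-5 + x)
-1 + (-2*g(K(0))*(-1))*6 = -1 + (-2/(-5 + 0**2)*(-1))*6 = -1 + (-2/(-5 + 0)*(-1))*6 = -1 + (-2/(-5)*(-1))*6 = -1 + (-2*(-1/5)*(-1))*6 = -1 + ((2/5)*(-1))*6 = -1 - 2/5*6 = -1 - 12/5 = -17/5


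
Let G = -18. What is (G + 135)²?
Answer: 13689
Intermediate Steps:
(G + 135)² = (-18 + 135)² = 117² = 13689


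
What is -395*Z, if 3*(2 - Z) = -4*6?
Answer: -3950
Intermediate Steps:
Z = 10 (Z = 2 - (-4)*6/3 = 2 - 1/3*(-24) = 2 + 8 = 10)
-395*Z = -395*10 = -3950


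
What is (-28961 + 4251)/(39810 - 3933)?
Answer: -24710/35877 ≈ -0.68874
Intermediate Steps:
(-28961 + 4251)/(39810 - 3933) = -24710/35877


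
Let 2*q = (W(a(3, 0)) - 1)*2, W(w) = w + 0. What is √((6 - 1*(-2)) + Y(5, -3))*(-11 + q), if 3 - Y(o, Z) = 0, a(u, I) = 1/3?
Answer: -35*√11/3 ≈ -38.694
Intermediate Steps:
a(u, I) = ⅓
Y(o, Z) = 3 (Y(o, Z) = 3 - 1*0 = 3 + 0 = 3)
W(w) = w
q = -⅔ (q = ((⅓ - 1)*2)/2 = (-⅔*2)/2 = (½)*(-4/3) = -⅔ ≈ -0.66667)
√((6 - 1*(-2)) + Y(5, -3))*(-11 + q) = √((6 - 1*(-2)) + 3)*(-11 - ⅔) = √((6 + 2) + 3)*(-35/3) = √(8 + 3)*(-35/3) = √11*(-35/3) = -35*√11/3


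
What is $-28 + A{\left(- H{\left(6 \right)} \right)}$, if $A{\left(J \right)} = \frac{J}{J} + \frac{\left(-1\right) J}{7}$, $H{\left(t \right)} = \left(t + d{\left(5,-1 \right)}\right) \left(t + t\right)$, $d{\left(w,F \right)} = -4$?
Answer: $- \frac{165}{7} \approx -23.571$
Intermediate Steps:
$H{\left(t \right)} = 2 t \left(-4 + t\right)$ ($H{\left(t \right)} = \left(t - 4\right) \left(t + t\right) = \left(-4 + t\right) 2 t = 2 t \left(-4 + t\right)$)
$A{\left(J \right)} = 1 - \frac{J}{7}$ ($A{\left(J \right)} = 1 + - J \frac{1}{7} = 1 - \frac{J}{7}$)
$-28 + A{\left(- H{\left(6 \right)} \right)} = -28 - \left(-1 + \frac{\left(-1\right) 2 \cdot 6 \left(-4 + 6\right)}{7}\right) = -28 - \left(-1 + \frac{\left(-1\right) 2 \cdot 6 \cdot 2}{7}\right) = -28 - \left(-1 + \frac{\left(-1\right) 24}{7}\right) = -28 + \left(1 - - \frac{24}{7}\right) = -28 + \left(1 + \frac{24}{7}\right) = -28 + \frac{31}{7} = - \frac{165}{7}$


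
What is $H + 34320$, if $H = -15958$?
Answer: $18362$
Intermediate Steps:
$H + 34320 = -15958 + 34320 = 18362$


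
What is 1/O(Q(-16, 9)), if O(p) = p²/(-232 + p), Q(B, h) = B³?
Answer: -541/2097152 ≈ -0.00025797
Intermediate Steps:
O(p) = p²/(-232 + p)
1/O(Q(-16, 9)) = 1/(((-16)³)²/(-232 + (-16)³)) = 1/((-4096)²/(-232 - 4096)) = 1/(16777216/(-4328)) = 1/(16777216*(-1/4328)) = 1/(-2097152/541) = -541/2097152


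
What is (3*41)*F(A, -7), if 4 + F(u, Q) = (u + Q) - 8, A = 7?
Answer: -1476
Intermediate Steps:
F(u, Q) = -12 + Q + u (F(u, Q) = -4 + ((u + Q) - 8) = -4 + ((Q + u) - 8) = -4 + (-8 + Q + u) = -12 + Q + u)
(3*41)*F(A, -7) = (3*41)*(-12 - 7 + 7) = 123*(-12) = -1476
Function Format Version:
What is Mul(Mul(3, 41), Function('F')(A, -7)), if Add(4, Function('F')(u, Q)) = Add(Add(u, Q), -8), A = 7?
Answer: -1476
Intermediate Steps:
Function('F')(u, Q) = Add(-12, Q, u) (Function('F')(u, Q) = Add(-4, Add(Add(u, Q), -8)) = Add(-4, Add(Add(Q, u), -8)) = Add(-4, Add(-8, Q, u)) = Add(-12, Q, u))
Mul(Mul(3, 41), Function('F')(A, -7)) = Mul(Mul(3, 41), Add(-12, -7, 7)) = Mul(123, -12) = -1476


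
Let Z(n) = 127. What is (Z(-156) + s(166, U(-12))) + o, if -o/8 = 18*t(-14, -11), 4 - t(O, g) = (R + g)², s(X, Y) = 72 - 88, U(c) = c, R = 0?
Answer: 16959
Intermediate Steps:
s(X, Y) = -16
t(O, g) = 4 - g² (t(O, g) = 4 - (0 + g)² = 4 - g²)
o = 16848 (o = -144*(4 - 1*(-11)²) = -144*(4 - 1*121) = -144*(4 - 121) = -144*(-117) = -8*(-2106) = 16848)
(Z(-156) + s(166, U(-12))) + o = (127 - 16) + 16848 = 111 + 16848 = 16959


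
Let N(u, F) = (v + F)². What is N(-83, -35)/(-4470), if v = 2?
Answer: -363/1490 ≈ -0.24362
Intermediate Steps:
N(u, F) = (2 + F)²
N(-83, -35)/(-4470) = (2 - 35)²/(-4470) = (-33)²*(-1/4470) = 1089*(-1/4470) = -363/1490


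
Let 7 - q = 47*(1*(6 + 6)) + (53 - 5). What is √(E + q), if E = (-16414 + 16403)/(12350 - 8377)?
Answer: 2*I*√2387451187/3973 ≈ 24.597*I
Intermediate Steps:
E = -11/3973 ≈ -0.0027687
q = -605 (q = 7 - (47*(1*(6 + 6)) + (53 - 5)) = 7 - (47*(1*12) + 48) = 7 - (47*12 + 48) = 7 - (564 + 48) = 7 - 1*612 = 7 - 612 = -605)
√(E + q) = √(-11/3973 - 605) = √(-2403676/3973) = 2*I*√2387451187/3973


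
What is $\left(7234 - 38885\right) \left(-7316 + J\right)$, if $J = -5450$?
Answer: $404056666$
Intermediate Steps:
$\left(7234 - 38885\right) \left(-7316 + J\right) = \left(7234 - 38885\right) \left(-7316 - 5450\right) = \left(-31651\right) \left(-12766\right) = 404056666$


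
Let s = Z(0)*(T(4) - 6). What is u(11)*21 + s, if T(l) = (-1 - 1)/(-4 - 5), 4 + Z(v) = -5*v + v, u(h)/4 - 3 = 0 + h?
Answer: 10792/9 ≈ 1199.1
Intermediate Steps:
u(h) = 12 + 4*h (u(h) = 12 + 4*(0 + h) = 12 + 4*h)
Z(v) = -4 - 4*v (Z(v) = -4 + (-5*v + v) = -4 - 4*v)
T(l) = 2/9 (T(l) = -2/(-9) = -2*(-1/9) = 2/9)
s = 208/9 (s = (-4 - 4*0)*(2/9 - 6) = (-4 + 0)*(-52/9) = -4*(-52/9) = 208/9 ≈ 23.111)
u(11)*21 + s = (12 + 4*11)*21 + 208/9 = (12 + 44)*21 + 208/9 = 56*21 + 208/9 = 1176 + 208/9 = 10792/9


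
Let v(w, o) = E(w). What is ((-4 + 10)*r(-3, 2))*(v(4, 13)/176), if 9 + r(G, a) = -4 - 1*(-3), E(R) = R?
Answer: -15/11 ≈ -1.3636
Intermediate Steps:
v(w, o) = w
r(G, a) = -10 (r(G, a) = -9 + (-4 - 1*(-3)) = -9 + (-4 + 3) = -9 - 1 = -10)
((-4 + 10)*r(-3, 2))*(v(4, 13)/176) = ((-4 + 10)*(-10))*(4/176) = (6*(-10))*(4*(1/176)) = -60*1/44 = -15/11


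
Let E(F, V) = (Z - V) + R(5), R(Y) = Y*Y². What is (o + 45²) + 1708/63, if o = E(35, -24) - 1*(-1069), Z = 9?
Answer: 29512/9 ≈ 3279.1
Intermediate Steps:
R(Y) = Y³
E(F, V) = 134 - V (E(F, V) = (9 - V) + 5³ = (9 - V) + 125 = 134 - V)
o = 1227 (o = (134 - 1*(-24)) - 1*(-1069) = (134 + 24) + 1069 = 158 + 1069 = 1227)
(o + 45²) + 1708/63 = (1227 + 45²) + 1708/63 = (1227 + 2025) + 1708*(1/63) = 3252 + 244/9 = 29512/9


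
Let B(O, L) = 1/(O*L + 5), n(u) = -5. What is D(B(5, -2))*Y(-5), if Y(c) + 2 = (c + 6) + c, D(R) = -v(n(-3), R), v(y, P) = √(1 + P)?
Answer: 12*√5/5 ≈ 5.3666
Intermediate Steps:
B(O, L) = 1/(5 + L*O) (B(O, L) = 1/(L*O + 5) = 1/(5 + L*O))
D(R) = -√(1 + R)
Y(c) = 4 + 2*c (Y(c) = -2 + ((c + 6) + c) = -2 + ((6 + c) + c) = -2 + (6 + 2*c) = 4 + 2*c)
D(B(5, -2))*Y(-5) = (-√(1 + 1/(5 - 2*5)))*(4 + 2*(-5)) = (-√(1 + 1/(5 - 10)))*(4 - 10) = -√(1 + 1/(-5))*(-6) = -√(1 - ⅕)*(-6) = -√(⅘)*(-6) = -2*√5/5*(-6) = 12*√5/5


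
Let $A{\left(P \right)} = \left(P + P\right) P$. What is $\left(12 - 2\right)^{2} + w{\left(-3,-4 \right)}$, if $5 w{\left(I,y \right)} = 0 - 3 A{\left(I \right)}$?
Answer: $\frac{446}{5} \approx 89.2$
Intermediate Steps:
$A{\left(P \right)} = 2 P^{2}$ ($A{\left(P \right)} = 2 P P = 2 P^{2}$)
$w{\left(I,y \right)} = - \frac{6 I^{2}}{5}$ ($w{\left(I,y \right)} = \frac{0 - 3 \cdot 2 I^{2}}{5} = \frac{0 - 6 I^{2}}{5} = \frac{\left(-6\right) I^{2}}{5} = - \frac{6 I^{2}}{5}$)
$\left(12 - 2\right)^{2} + w{\left(-3,-4 \right)} = \left(12 - 2\right)^{2} - \frac{6 \left(-3\right)^{2}}{5} = 10^{2} - \frac{54}{5} = 100 - \frac{54}{5} = \frac{446}{5}$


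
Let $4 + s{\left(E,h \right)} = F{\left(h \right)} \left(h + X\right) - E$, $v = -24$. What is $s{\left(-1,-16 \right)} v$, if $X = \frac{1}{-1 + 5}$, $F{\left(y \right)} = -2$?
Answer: $-684$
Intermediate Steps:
$X = \frac{1}{4} \approx 0.25$
$s{\left(E,h \right)} = - \frac{9}{2} - E - 2 h$ ($s{\left(E,h \right)} = -4 - \left(E + 2 \left(h + \frac{1}{4}\right)\right) = -4 - \left(E + 2 \left(\frac{1}{4} + h\right)\right) = -4 - \left(\frac{1}{2} + E + 2 h\right) = - \frac{9}{2} - E - 2 h$)
$s{\left(-1,-16 \right)} v = \left(- \frac{9}{2} - -1 - -32\right) \left(-24\right) = \left(- \frac{9}{2} + 1 + 32\right) \left(-24\right) = \frac{57}{2} \left(-24\right) = -684$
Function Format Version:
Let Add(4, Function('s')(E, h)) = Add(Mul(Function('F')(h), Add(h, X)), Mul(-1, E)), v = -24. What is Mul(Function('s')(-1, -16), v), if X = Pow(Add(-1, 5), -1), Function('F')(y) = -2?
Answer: -684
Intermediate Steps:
X = Rational(1, 4) (X = Pow(4, -1) = Rational(1, 4) ≈ 0.25000)
Function('s')(E, h) = Add(Rational(-9, 2), Mul(-1, E), Mul(-2, h)) (Function('s')(E, h) = Add(-4, Add(Mul(-2, Add(h, Rational(1, 4))), Mul(-1, E))) = Add(-4, Add(Mul(-2, Add(Rational(1, 4), h)), Mul(-1, E))) = Add(-4, Add(Add(Rational(-1, 2), Mul(-2, h)), Mul(-1, E))) = Add(-4, Add(Rational(-1, 2), Mul(-1, E), Mul(-2, h))) = Add(Rational(-9, 2), Mul(-1, E), Mul(-2, h)))
Mul(Function('s')(-1, -16), v) = Mul(Add(Rational(-9, 2), Mul(-1, -1), Mul(-2, -16)), -24) = Mul(Add(Rational(-9, 2), 1, 32), -24) = Mul(Rational(57, 2), -24) = -684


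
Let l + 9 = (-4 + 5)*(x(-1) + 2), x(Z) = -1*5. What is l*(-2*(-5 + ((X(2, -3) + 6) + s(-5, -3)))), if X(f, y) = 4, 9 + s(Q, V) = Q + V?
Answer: -288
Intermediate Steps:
s(Q, V) = -9 + Q + V (s(Q, V) = -9 + (Q + V) = -9 + Q + V)
x(Z) = -5
l = -12 (l = -9 + (-4 + 5)*(-5 + 2) = -9 + 1*(-3) = -9 - 3 = -12)
l*(-2*(-5 + ((X(2, -3) + 6) + s(-5, -3)))) = -(-24)*(-5 + ((4 + 6) + (-9 - 5 - 3))) = -(-24)*(-5 + (10 - 17)) = -(-24)*(-5 - 7) = -(-24)*(-12) = -12*24 = -288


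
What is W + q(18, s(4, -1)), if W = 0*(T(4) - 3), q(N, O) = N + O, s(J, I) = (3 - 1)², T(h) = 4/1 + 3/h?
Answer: 22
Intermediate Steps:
T(h) = 4 + 3/h (T(h) = 4*1 + 3/h = 4 + 3/h)
s(J, I) = 4 (s(J, I) = 2² = 4)
W = 0 (W = 0*((4 + 3/4) - 3) = 0*((4 + 3*(¼)) - 3) = 0*((4 + ¾) - 3) = 0*(19/4 - 3) = 0*(7/4) = 0)
W + q(18, s(4, -1)) = 0 + (18 + 4) = 0 + 22 = 22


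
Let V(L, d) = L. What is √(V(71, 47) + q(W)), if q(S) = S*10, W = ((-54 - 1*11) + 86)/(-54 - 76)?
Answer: √11726/13 ≈ 8.3297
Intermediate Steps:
W = -21/130 (W = ((-54 - 11) + 86)/(-130) = (-65 + 86)*(-1/130) = 21*(-1/130) = -21/130 ≈ -0.16154)
q(S) = 10*S
√(V(71, 47) + q(W)) = √(71 + 10*(-21/130)) = √(71 - 21/13) = √(902/13) = √11726/13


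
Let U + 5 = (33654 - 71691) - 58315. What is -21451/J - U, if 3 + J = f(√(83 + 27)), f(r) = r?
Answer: 9667704/101 - 21451*√110/101 ≈ 93492.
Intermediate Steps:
U = -96357 (U = -5 + ((33654 - 71691) - 58315) = -5 + (-38037 - 58315) = -5 - 96352 = -96357)
J = -3 + √110 (J = -3 + √(83 + 27) = -3 + √110 ≈ 7.4881)
-21451/J - U = -21451/(-3 + √110) - 1*(-96357) = -21451/(-3 + √110) + 96357 = 96357 - 21451/(-3 + √110)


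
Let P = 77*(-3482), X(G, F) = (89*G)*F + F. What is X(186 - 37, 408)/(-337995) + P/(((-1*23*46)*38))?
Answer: -21153078559/2264791830 ≈ -9.3400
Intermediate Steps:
X(G, F) = F + 89*F*G (X(G, F) = 89*F*G + F = F + 89*F*G)
P = -268114
X(186 - 37, 408)/(-337995) + P/(((-1*23*46)*38)) = (408*(1 + 89*(186 - 37)))/(-337995) - 268114/((-1*23*46)*38) = (408*(1 + 89*149))*(-1/337995) - 268114/(-23*46*38) = (408*(1 + 13261))*(-1/337995) - 268114/((-1058*38)) = (408*13262)*(-1/337995) - 268114/(-40204) = 5410896*(-1/337995) - 268114*(-1/40204) = -1803632/112665 + 134057/20102 = -21153078559/2264791830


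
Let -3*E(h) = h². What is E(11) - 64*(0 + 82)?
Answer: -15865/3 ≈ -5288.3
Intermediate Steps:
E(h) = -h²/3
E(11) - 64*(0 + 82) = -⅓*11² - 64*(0 + 82) = -⅓*121 - 64*82 = -121/3 - 5248 = -15865/3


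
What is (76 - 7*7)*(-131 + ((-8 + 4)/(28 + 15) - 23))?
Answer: -178902/43 ≈ -4160.5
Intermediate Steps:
(76 - 7*7)*(-131 + ((-8 + 4)/(28 + 15) - 23)) = (76 - 1*49)*(-131 + (-4/43 - 23)) = (76 - 49)*(-131 + (-4*1/43 - 23)) = 27*(-131 + (-4/43 - 23)) = 27*(-131 - 993/43) = 27*(-6626/43) = -178902/43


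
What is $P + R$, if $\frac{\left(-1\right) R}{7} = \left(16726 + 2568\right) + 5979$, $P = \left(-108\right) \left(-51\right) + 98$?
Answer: $-171305$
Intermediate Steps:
$P = 5606$ ($P = 5508 + 98 = 5606$)
$R = -176911$ ($R = - 7 \left(\left(16726 + 2568\right) + 5979\right) = - 7 \left(19294 + 5979\right) = \left(-7\right) 25273 = -176911$)
$P + R = 5606 - 176911 = -171305$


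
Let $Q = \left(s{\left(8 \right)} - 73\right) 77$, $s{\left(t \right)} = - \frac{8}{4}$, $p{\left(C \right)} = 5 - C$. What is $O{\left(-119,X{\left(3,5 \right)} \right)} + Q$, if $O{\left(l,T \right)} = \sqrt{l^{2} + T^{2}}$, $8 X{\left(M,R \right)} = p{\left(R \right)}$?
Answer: $-5656$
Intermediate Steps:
$X{\left(M,R \right)} = \frac{5}{8} - \frac{R}{8}$ ($X{\left(M,R \right)} = \frac{5 - R}{8} = \frac{5}{8} - \frac{R}{8}$)
$s{\left(t \right)} = -2$ ($s{\left(t \right)} = \left(-8\right) \frac{1}{4} = -2$)
$O{\left(l,T \right)} = \sqrt{T^{2} + l^{2}}$
$Q = -5775$ ($Q = \left(-2 - 73\right) 77 = \left(-75\right) 77 = -5775$)
$O{\left(-119,X{\left(3,5 \right)} \right)} + Q = \sqrt{\left(\frac{5}{8} - \frac{5}{8}\right)^{2} + \left(-119\right)^{2}} - 5775 = \sqrt{\left(\frac{5}{8} - \frac{5}{8}\right)^{2} + 14161} - 5775 = \sqrt{0^{2} + 14161} - 5775 = \sqrt{0 + 14161} - 5775 = \sqrt{14161} - 5775 = 119 - 5775 = -5656$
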